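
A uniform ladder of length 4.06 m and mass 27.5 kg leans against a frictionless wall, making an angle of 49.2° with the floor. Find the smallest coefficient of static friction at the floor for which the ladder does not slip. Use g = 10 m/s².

About the foot of the ladder:
Ladder weight 27.5×10 = 275 N acts at 2.03 m along the ladder; its horizontal arm is 2.03·cos49.2° = 1.326 m → τ = 364.7 N·m clockwise.
Wall normal N acts horizontally at the top; its moment arm is the height L sinθ = 4.06·sin49.2° = 3.073 m, counterclockwise.
Setting net torque to zero: N × 3.073 = 364.7 → N = 118.7 N.
ΣFx = 0 ⇒ f = N_wall = 118.7 N. ΣFy = 0 ⇒ N_floor = 275 N.
μ_min = f / N_floor = 118.7 / 275 = 0.432.

μ_min ≈ 0.432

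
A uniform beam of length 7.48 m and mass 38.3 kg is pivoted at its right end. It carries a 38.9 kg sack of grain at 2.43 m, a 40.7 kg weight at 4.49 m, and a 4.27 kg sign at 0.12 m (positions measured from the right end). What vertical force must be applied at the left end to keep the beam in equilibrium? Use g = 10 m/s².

F ≈ 563 N

Take moments about the right end.
Beam weight: 38.3 × 10 = 383 N down at 3.74 m → arm 3.74 m, τ = 383 × 3.74 = 1432 N·m counterclockwise.
Sack of grain: 38.9 × 10 = 389 N down at 2.43 m → arm 2.43 m, τ = 389 × 2.43 = 945.3 N·m counterclockwise.
Weight: 40.7 × 10 = 407 N down at 4.49 m → arm 4.49 m, τ = 407 × 4.49 = 1827 N·m counterclockwise.
Sign: 4.27 × 10 = 42.7 N down at 0.12 m → arm 0.12 m, τ = 42.7 × 0.12 = 5.124 N·m counterclockwise.
Net moment of the loads = 4209 N·m counterclockwise.
The upward force F acts at the left end, arm 7.48 m, giving F × 7.48 clockwise.
Στ = 0 ⇒ F × 7.48 = 4209 ⇒ F = 4209 / 7.48 = 563 N.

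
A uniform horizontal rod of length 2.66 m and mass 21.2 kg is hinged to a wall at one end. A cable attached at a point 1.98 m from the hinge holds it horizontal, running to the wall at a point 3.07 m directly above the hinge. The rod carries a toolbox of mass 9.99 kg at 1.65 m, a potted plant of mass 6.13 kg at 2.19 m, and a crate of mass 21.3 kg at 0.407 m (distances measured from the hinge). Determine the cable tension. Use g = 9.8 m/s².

Taking torques about the hinge:
Beam weight: 21.2 × 9.8 = 207.8 N down at 1.33 m → arm 1.33 m, τ = 207.8 × 1.33 = 276.4 N·m clockwise.
Toolbox: 9.99 × 9.8 = 97.9 N down at 1.65 m → arm 1.65 m, τ = 97.9 × 1.65 = 161.5 N·m clockwise.
Potted plant: 6.13 × 9.8 = 60.07 N down at 2.19 m → arm 2.19 m, τ = 60.07 × 2.19 = 131.6 N·m clockwise.
Crate: 21.3 × 9.8 = 208.7 N down at 0.407 m → arm 0.407 m, τ = 208.7 × 0.407 = 84.94 N·m clockwise.
Total clockwise load moment = 654.4 N·m.
The cable tension T acts at 1.98 m; only its component perpendicular to the rod, T sinθ, produces torque. sinθ = h/√(h²+d²) = 3.07/√(3.07²+1.98²) = 0.8404.
For rotational equilibrium, T × 1.98 × 0.8404 = 654.4, so T = 654.4 / 1.664 = 393 N.

T ≈ 393 N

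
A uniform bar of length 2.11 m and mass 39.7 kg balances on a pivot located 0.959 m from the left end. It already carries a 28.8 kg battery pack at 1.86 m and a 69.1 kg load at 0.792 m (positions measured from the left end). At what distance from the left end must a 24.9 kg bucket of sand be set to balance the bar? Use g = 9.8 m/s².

Sum moments about the pivot (at 0.959 m from the left end) (the support reaction has zero arm there).
Beam weight: 39.7 × 9.8 = 389.1 N down at 1.055 m → arm 0.096 m, τ = 389.1 × 0.096 = 37.35 N·m clockwise.
Battery pack: 28.8 × 9.8 = 282.2 N down at 1.86 m → arm 0.901 m, τ = 282.2 × 0.901 = 254.3 N·m clockwise.
Load: 69.1 × 9.8 = 677.2 N down at 0.792 m → arm 0.167 m, τ = 677.2 × 0.167 = 113.1 N·m counterclockwise.
Net moment of existing loads = 178.6 N·m clockwise.
The bucket of sand weighs 24.9 × 9.8 = 244 N and must supply an equal counterclockwise moment, so its lever arm about the pivot is 178.6 / 244 = 0.732 m.
That puts it at 0.959 − 0.732 = 0.227 m from the left end.

x ≈ 0.227 m from the left end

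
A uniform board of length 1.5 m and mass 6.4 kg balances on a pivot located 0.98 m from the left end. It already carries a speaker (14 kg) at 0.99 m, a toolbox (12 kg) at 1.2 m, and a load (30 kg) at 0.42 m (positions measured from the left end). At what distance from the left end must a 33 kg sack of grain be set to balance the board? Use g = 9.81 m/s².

About the pivot (at 0.98 m from the left end):
Beam weight: 6.4 × 9.81 = 62.78 N down at 0.75 m → arm 0.23 m, τ = 62.78 × 0.23 = 14.44 N·m counterclockwise.
Speaker: 14 × 9.81 = 137.3 N down at 0.99 m → arm 0.01 m, τ = 137.3 × 0.01 = 1.373 N·m clockwise.
Toolbox: 12 × 9.81 = 117.7 N down at 1.2 m → arm 0.22 m, τ = 117.7 × 0.22 = 25.89 N·m clockwise.
Load: 30 × 9.81 = 294.3 N down at 0.42 m → arm 0.56 m, τ = 294.3 × 0.56 = 164.8 N·m counterclockwise.
Net moment of existing loads = 152 N·m counterclockwise.
The sack of grain weighs 33 × 9.81 = 323.7 N and must supply an equal clockwise moment, so its lever arm about the pivot is 152 / 323.7 = 0.47 m.
That puts it at 0.98 + 0.47 = 1.45 m from the left end.

x ≈ 1.45 m from the left end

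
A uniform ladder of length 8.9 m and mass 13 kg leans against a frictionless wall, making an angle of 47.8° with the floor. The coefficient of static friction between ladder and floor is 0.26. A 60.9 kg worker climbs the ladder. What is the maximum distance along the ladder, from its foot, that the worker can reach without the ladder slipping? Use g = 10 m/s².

About the foot of the ladder:
Ladder weight 13×10 = 130 N acts at 4.45 m along the ladder; its horizontal arm is 4.45·cos47.8° = 2.989 m → τ = 388.6 N·m clockwise.
Worker weight 60.9×10 = 609 N at distance d → arm d·cos47.8° → τ = 609·d·0.6717 clockwise.
Wall normal N at the top has arm L sinθ = 6.593 m counterclockwise, so Στ = 0 gives N·6.593 = 388.6 + 409.1·d.
ΣFy = 0 ⇒ N_floor = 739 N, so the maximum friction is μ_s·N_floor = 0.26×739 = 192.1 N. ΣFx = 0 ⇒ N_wall = f, so at the slipping point N = 192.1 N.
Substituting: 192.1×6.593 = 388.6 + 409.1·d ⇒ d = (1267 − 388.6) / 409.1 = 2.15 m.

d ≈ 2.15 m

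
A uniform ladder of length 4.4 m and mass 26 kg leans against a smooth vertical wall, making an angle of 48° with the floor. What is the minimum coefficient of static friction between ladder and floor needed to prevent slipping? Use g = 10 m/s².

Choose the foot of the ladder as the axis so the floor normal and friction both act there and drop out.
Ladder weight 26×10 = 260 N acts at 2.2 m along the ladder; its horizontal arm is 2.2·cos48° = 1.472 m → τ = 382.7 N·m clockwise.
Wall normal N acts horizontally at the top; its moment arm is the height L sinθ = 4.4·sin48° = 3.27 m, counterclockwise.
Setting net torque to zero: N × 3.27 = 382.7 → N = 117 N.
ΣFx = 0 ⇒ f = N_wall = 117 N. ΣFy = 0 ⇒ N_floor = 260 N.
μ_min = f / N_floor = 117 / 260 = 0.45.

μ_min ≈ 0.45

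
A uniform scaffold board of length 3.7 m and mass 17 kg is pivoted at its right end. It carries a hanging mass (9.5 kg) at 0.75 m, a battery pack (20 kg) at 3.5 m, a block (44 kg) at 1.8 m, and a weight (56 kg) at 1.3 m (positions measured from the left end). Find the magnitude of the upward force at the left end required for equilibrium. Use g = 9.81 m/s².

Take moments about the right end.
Beam weight: 17 × 9.81 = 166.8 N down at 1.85 m → arm 1.85 m, τ = 166.8 × 1.85 = 308.6 N·m counterclockwise.
Hanging mass: 9.5 × 9.81 = 93.2 N down at 0.75 m → arm 2.95 m, τ = 93.2 × 2.95 = 274.9 N·m counterclockwise.
Battery pack: 20 × 9.81 = 196.2 N down at 3.5 m → arm 0.2 m, τ = 196.2 × 0.2 = 39.24 N·m counterclockwise.
Block: 44 × 9.81 = 431.6 N down at 1.8 m → arm 1.9 m, τ = 431.6 × 1.9 = 820 N·m counterclockwise.
Weight: 56 × 9.81 = 549.4 N down at 1.3 m → arm 2.4 m, τ = 549.4 × 2.4 = 1319 N·m counterclockwise.
Net moment of the loads = 2762 N·m counterclockwise.
The upward force F acts at the left end, arm 3.7 m, giving F × 3.7 clockwise.
Setting net torque to zero: F × 3.7 = 2762 → F = 2762 / 3.7 = 746 N.

F ≈ 746 N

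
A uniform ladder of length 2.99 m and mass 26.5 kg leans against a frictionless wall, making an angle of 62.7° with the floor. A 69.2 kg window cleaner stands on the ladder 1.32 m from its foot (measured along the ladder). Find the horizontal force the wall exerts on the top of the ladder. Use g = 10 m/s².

N_wall ≈ 226 N

About the foot of the ladder:
Ladder weight 26.5×10 = 265 N acts at 1.495 m along the ladder; its horizontal arm is 1.495·cos62.7° = 0.6857 m → τ = 181.7 N·m clockwise.
Window cleaner: 69.2×10 = 692 N at 1.32 m → arm 0.6054 m → τ = 418.9 N·m clockwise.
Wall normal N acts horizontally at the top; its moment arm is the height L sinθ = 2.99·sin62.7° = 2.657 m, counterclockwise.
Setting net torque to zero: N × 2.657 = 600.6 → N = 226 N.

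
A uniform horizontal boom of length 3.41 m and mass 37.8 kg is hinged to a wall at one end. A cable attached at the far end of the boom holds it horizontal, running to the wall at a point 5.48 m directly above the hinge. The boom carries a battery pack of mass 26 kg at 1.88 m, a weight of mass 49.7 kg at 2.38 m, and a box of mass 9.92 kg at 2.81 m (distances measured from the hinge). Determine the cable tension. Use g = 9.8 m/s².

Sum moments about the hinge (the unknown hinge reaction has zero arm there).
Beam weight: 37.8 × 9.8 = 370.4 N down at 1.705 m → arm 1.705 m, τ = 370.4 × 1.705 = 631.5 N·m clockwise.
Battery pack: 26 × 9.8 = 254.8 N down at 1.88 m → arm 1.88 m, τ = 254.8 × 1.88 = 479 N·m clockwise.
Weight: 49.7 × 9.8 = 487.1 N down at 2.38 m → arm 2.38 m, τ = 487.1 × 2.38 = 1159 N·m clockwise.
Box: 9.92 × 9.8 = 97.22 N down at 2.81 m → arm 2.81 m, τ = 97.22 × 2.81 = 273.2 N·m clockwise.
Total clockwise load moment = 2543 N·m.
The cable tension T acts at 3.41 m; only its component perpendicular to the boom, T sinθ, produces torque. sinθ = h/√(h²+d²) = 5.48/√(5.48²+3.41²) = 0.849.
For rotational equilibrium, T × 3.41 × 0.849 = 2543, so T = 2543 / 2.895 = 878 N.

T ≈ 878 N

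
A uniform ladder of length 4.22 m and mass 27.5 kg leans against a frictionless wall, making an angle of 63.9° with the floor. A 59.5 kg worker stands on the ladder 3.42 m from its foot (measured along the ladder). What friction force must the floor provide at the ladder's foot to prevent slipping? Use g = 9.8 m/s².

f ≈ 298 N

Sum moments about the foot of the ladder (the floor normal and friction both act there and drop out).
Ladder weight 27.5×9.8 = 269.5 N acts at 2.11 m along the ladder; its horizontal arm is 2.11·cos63.9° = 0.9283 m → τ = 250.2 N·m clockwise.
Worker: 59.5×9.8 = 583.1 N at 3.42 m → arm 1.505 m → τ = 877.6 N·m clockwise.
Wall normal N acts horizontally at the top; its moment arm is the height L sinθ = 4.22·sin63.9° = 3.79 m, counterclockwise.
Setting net torque to zero: N × 3.79 = 1128 → N = 298 N.
ΣFx = 0: friction at the foot balances the wall's push, so f = N_wall = 298 N.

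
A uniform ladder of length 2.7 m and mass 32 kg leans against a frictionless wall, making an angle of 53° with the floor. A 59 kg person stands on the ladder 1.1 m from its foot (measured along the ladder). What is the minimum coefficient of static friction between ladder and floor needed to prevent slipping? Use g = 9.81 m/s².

μ_min ≈ 0.332

Take moments about the foot of the ladder.
Ladder weight 32×9.81 = 313.9 N acts at 1.35 m along the ladder; its horizontal arm is 1.35·cos53° = 0.8125 m → τ = 255 N·m clockwise.
Person: 59×9.81 = 578.8 N at 1.1 m → arm 0.662 m → τ = 383.2 N·m clockwise.
Wall normal N acts horizontally at the top; its moment arm is the height L sinθ = 2.7·sin53° = 2.156 m, counterclockwise.
Balancing moments: N × 2.156 = 638.2, giving N = 296 N.
ΣFx = 0 ⇒ f = N_wall = 296 N. ΣFy = 0 ⇒ N_floor = 892.7 N.
μ_min = f / N_floor = 296 / 892.7 = 0.332.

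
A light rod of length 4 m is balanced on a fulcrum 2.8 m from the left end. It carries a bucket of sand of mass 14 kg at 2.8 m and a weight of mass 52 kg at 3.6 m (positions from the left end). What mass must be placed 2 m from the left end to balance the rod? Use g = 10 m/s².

m ≈ 52 kg

About the fulcrum (at 2.8 m from the left end):
Bucket of sand: acts at the fulcrum, moment arm 0 → no torque.
Weight: 52 × 10 = 520 N down at 3.6 m → arm 0.8 m, τ = 520 × 0.8 = 416 N·m clockwise.
Net moment of known loads = 416 N·m clockwise.
An unknown mass m at 2 m has arm 0.8 m; its moment is m·g·0.8 counterclockwise.
Setting net torque to zero: m × 10 × 0.8 = 416 → m = 416 / (10 × 0.8) = 52 kg.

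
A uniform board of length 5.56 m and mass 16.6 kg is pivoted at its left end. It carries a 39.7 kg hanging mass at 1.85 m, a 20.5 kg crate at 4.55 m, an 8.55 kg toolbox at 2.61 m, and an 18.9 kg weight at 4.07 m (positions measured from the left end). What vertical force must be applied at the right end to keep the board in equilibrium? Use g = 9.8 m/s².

F ≈ 550 N

About the left end:
Beam weight: 16.6 × 9.8 = 162.7 N down at 2.78 m → arm 2.78 m, τ = 162.7 × 2.78 = 452.3 N·m clockwise.
Hanging mass: 39.7 × 9.8 = 389.1 N down at 1.85 m → arm 1.85 m, τ = 389.1 × 1.85 = 719.8 N·m clockwise.
Crate: 20.5 × 9.8 = 200.9 N down at 4.55 m → arm 4.55 m, τ = 200.9 × 4.55 = 914.1 N·m clockwise.
Toolbox: 8.55 × 9.8 = 83.79 N down at 2.61 m → arm 2.61 m, τ = 83.79 × 2.61 = 218.7 N·m clockwise.
Weight: 18.9 × 9.8 = 185.2 N down at 4.07 m → arm 4.07 m, τ = 185.2 × 4.07 = 753.8 N·m clockwise.
Net moment of the loads = 3059 N·m clockwise.
The upward force F acts at the right end, arm 5.56 m, giving F × 5.56 counterclockwise.
For rotational equilibrium, F × 5.56 = 3059, so F = 3059 / 5.56 = 550 N.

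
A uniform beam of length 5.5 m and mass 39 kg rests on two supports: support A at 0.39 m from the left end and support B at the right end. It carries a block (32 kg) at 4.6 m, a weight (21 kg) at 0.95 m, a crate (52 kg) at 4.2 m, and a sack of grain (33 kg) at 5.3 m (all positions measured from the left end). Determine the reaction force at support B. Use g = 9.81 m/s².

Take moments about support A.
Beam weight: 39 × 9.81 = 382.6 N down at 2.75 m → arm 2.36 m, τ = 382.6 × 2.36 = 902.9 N·m clockwise.
Block: 32 × 9.81 = 313.9 N down at 4.6 m → arm 4.21 m, τ = 313.9 × 4.21 = 1322 N·m clockwise.
Weight: 21 × 9.81 = 206 N down at 0.95 m → arm 0.56 m, τ = 206 × 0.56 = 115.4 N·m clockwise.
Crate: 52 × 9.81 = 510.1 N down at 4.2 m → arm 3.81 m, τ = 510.1 × 3.81 = 1943 N·m clockwise.
Sack of grain: 33 × 9.81 = 323.7 N down at 5.3 m → arm 4.91 m, τ = 323.7 × 4.91 = 1589 N·m clockwise.
Net load moment about support A = 5872 N·m clockwise.
Reaction R at support B is upward at 5.5 m, arm 5.11 m → moment R × 5.11 counterclockwise.
Balancing moments: R × 5.11 = 5872, giving R = 1150 N.

R_B ≈ 1150 N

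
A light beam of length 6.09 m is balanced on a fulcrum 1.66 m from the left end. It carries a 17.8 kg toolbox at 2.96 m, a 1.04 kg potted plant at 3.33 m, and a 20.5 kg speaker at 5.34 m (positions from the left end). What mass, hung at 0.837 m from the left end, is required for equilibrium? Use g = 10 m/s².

Sum moments about the fulcrum (at 1.66 m from the left end) (the support reaction has zero arm there).
Toolbox: 17.8 × 10 = 178 N down at 2.96 m → arm 1.3 m, τ = 178 × 1.3 = 231.4 N·m clockwise.
Potted plant: 1.04 × 10 = 10.4 N down at 3.33 m → arm 1.67 m, τ = 10.4 × 1.67 = 17.37 N·m clockwise.
Speaker: 20.5 × 10 = 205 N down at 5.34 m → arm 3.68 m, τ = 205 × 3.68 = 754.4 N·m clockwise.
Net moment of known loads = 1003 N·m clockwise.
An unknown mass m at 0.837 m has arm 0.823 m; its moment is m·g·0.823 counterclockwise.
For rotational equilibrium, m × 10 × 0.823 = 1003, so m = 1003 / (10 × 0.823) = 122 kg.

m ≈ 122 kg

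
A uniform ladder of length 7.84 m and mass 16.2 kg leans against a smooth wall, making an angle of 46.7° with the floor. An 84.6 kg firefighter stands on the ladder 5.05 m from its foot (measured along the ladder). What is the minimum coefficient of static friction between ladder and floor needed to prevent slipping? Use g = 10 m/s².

μ_min ≈ 0.585

Choose the foot of the ladder as the axis so the floor normal and friction both act there and drop out.
Ladder weight 16.2×10 = 162 N acts at 3.92 m along the ladder; its horizontal arm is 3.92·cos46.7° = 2.688 m → τ = 435.5 N·m clockwise.
Firefighter: 84.6×10 = 846 N at 5.05 m → arm 3.463 m → τ = 2930 N·m clockwise.
Wall normal N acts horizontally at the top; its moment arm is the height L sinθ = 7.84·sin46.7° = 5.706 m, counterclockwise.
Balancing moments: N × 5.706 = 3366, giving N = 589.9 N.
ΣFx = 0 ⇒ f = N_wall = 589.9 N. ΣFy = 0 ⇒ N_floor = 1008 N.
μ_min = f / N_floor = 589.9 / 1008 = 0.585.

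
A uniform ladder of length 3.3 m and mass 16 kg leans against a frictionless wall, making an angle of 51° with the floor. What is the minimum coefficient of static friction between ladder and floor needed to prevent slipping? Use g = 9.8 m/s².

μ_min ≈ 0.405

Taking torques about the foot of the ladder:
Ladder weight 16×9.8 = 156.8 N acts at 1.65 m along the ladder; its horizontal arm is 1.65·cos51° = 1.038 m → τ = 162.8 N·m clockwise.
Wall normal N acts horizontally at the top; its moment arm is the height L sinθ = 3.3·sin51° = 2.565 m, counterclockwise.
Balancing moments: N × 2.565 = 162.8, giving N = 63.47 N.
ΣFx = 0 ⇒ f = N_wall = 63.47 N. ΣFy = 0 ⇒ N_floor = 156.8 N.
μ_min = f / N_floor = 63.47 / 156.8 = 0.405.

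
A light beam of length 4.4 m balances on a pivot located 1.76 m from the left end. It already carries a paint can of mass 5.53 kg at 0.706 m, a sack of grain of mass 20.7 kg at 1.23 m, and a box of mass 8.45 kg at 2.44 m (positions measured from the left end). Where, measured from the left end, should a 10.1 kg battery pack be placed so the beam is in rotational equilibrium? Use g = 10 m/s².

Sum moments about the pivot (at 1.76 m from the left end) (the support reaction has zero arm there).
Paint can: 5.53 × 10 = 55.3 N down at 0.706 m → arm 1.054 m, τ = 55.3 × 1.054 = 58.29 N·m counterclockwise.
Sack of grain: 20.7 × 10 = 207 N down at 1.23 m → arm 0.53 m, τ = 207 × 0.53 = 109.7 N·m counterclockwise.
Box: 8.45 × 10 = 84.5 N down at 2.44 m → arm 0.68 m, τ = 84.5 × 0.68 = 57.46 N·m clockwise.
Net moment of existing loads = 110.5 N·m counterclockwise.
The battery pack weighs 10.1 × 10 = 101 N and must supply an equal clockwise moment, so its lever arm about the pivot is 110.5 / 101 = 1.09 m.
That puts it at 1.76 + 1.09 = 2.85 m from the left end.

x ≈ 2.85 m from the left end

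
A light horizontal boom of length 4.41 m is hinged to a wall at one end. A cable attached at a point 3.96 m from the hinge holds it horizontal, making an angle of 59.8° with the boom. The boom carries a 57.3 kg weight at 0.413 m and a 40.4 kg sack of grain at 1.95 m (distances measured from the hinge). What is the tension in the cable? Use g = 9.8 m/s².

T ≈ 293 N

About the hinge:
Weight: 57.3 × 9.8 = 561.5 N down at 0.413 m → arm 0.413 m, τ = 561.5 × 0.413 = 231.9 N·m clockwise.
Sack of grain: 40.4 × 9.8 = 395.9 N down at 1.95 m → arm 1.95 m, τ = 395.9 × 1.95 = 772 N·m clockwise.
Total clockwise load moment = 1004 N·m.
The cable tension T acts at 3.96 m; only its component perpendicular to the boom, T sinθ, produces torque. sin 59.8° = 0.8643.
Στ = 0 ⇒ T × 3.96 × 0.8643 = 1004 ⇒ T = 1004 / 3.423 = 293 N.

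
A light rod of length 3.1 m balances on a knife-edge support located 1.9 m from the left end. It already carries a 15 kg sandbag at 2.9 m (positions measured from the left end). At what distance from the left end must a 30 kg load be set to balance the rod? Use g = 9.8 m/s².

Choose the knife-edge support (at 1.9 m from the left end) as the axis so the support reaction has zero arm there.
Sandbag: 15 × 9.8 = 147 N down at 2.9 m → arm 1 m, τ = 147 × 1 = 147 N·m clockwise.
Net moment of existing loads = 147 N·m clockwise.
The load weighs 30 × 9.8 = 294 N and must supply an equal counterclockwise moment, so its lever arm about the knife-edge support is 147 / 294 = 0.5 m.
That puts it at 1.9 − 0.5 = 1.4 m from the left end.

x ≈ 1.4 m from the left end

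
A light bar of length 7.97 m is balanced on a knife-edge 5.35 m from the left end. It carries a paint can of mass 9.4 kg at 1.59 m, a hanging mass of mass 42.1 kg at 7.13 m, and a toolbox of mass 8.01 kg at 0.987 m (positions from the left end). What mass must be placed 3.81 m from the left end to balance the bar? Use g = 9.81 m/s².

m ≈ 3.02 kg

Take moments about the knife-edge (at 5.35 m from the left end).
Paint can: 9.4 × 9.81 = 92.21 N down at 1.59 m → arm 3.76 m, τ = 92.21 × 3.76 = 346.7 N·m counterclockwise.
Hanging mass: 42.1 × 9.81 = 413 N down at 7.13 m → arm 1.78 m, τ = 413 × 1.78 = 735.1 N·m clockwise.
Toolbox: 8.01 × 9.81 = 78.58 N down at 0.987 m → arm 4.363 m, τ = 78.58 × 4.363 = 342.8 N·m counterclockwise.
Net moment of known loads = 45.6 N·m clockwise.
An unknown mass m at 3.81 m has arm 1.54 m; its moment is m·g·1.54 counterclockwise.
For rotational equilibrium, m × 9.81 × 1.54 = 45.6, so m = 45.6 / (9.81 × 1.54) = 3.02 kg.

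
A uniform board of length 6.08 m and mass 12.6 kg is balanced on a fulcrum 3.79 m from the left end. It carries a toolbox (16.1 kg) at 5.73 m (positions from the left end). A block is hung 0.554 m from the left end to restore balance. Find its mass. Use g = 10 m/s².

m ≈ 6.73 kg

About the fulcrum (at 3.79 m from the left end):
Beam weight: 12.6 × 10 = 126 N down at 3.04 m → arm 0.75 m, τ = 126 × 0.75 = 94.5 N·m counterclockwise.
Toolbox: 16.1 × 10 = 161 N down at 5.73 m → arm 1.94 m, τ = 161 × 1.94 = 312.3 N·m clockwise.
Net moment of known loads = 217.8 N·m clockwise.
An unknown mass m at 0.554 m has arm 3.236 m; its moment is m·g·3.236 counterclockwise.
Setting net torque to zero: m × 10 × 3.236 = 217.8 → m = 217.8 / (10 × 3.236) = 6.73 kg.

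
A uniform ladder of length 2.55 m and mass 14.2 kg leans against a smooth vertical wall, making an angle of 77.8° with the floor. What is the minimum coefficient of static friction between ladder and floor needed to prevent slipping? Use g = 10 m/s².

μ_min ≈ 0.108

Taking torques about the foot of the ladder:
Ladder weight 14.2×10 = 142 N acts at 1.275 m along the ladder; its horizontal arm is 1.275·cos77.8° = 0.2694 m → τ = 38.25 N·m clockwise.
Wall normal N acts horizontally at the top; its moment arm is the height L sinθ = 2.55·sin77.8° = 2.492 m, counterclockwise.
Setting net torque to zero: N × 2.492 = 38.25 → N = 15.35 N.
ΣFx = 0 ⇒ f = N_wall = 15.35 N. ΣFy = 0 ⇒ N_floor = 142 N.
μ_min = f / N_floor = 15.35 / 142 = 0.108.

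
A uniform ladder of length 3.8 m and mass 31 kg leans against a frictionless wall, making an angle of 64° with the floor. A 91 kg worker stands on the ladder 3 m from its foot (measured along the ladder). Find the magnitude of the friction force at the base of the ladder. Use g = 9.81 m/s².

f ≈ 418 N

Choose the foot of the ladder as the axis so the floor normal and friction both act there and drop out.
Ladder weight 31×9.81 = 304.1 N acts at 1.9 m along the ladder; its horizontal arm is 1.9·cos64° = 0.8329 m → τ = 253.3 N·m clockwise.
Worker: 91×9.81 = 892.7 N at 3 m → arm 1.315 m → τ = 1174 N·m clockwise.
Wall normal N acts horizontally at the top; its moment arm is the height L sinθ = 3.8·sin64° = 3.415 m, counterclockwise.
Στ = 0 ⇒ N × 3.415 = 1427 ⇒ N = 418 N.
ΣFx = 0: friction at the foot balances the wall's push, so f = N_wall = 418 N.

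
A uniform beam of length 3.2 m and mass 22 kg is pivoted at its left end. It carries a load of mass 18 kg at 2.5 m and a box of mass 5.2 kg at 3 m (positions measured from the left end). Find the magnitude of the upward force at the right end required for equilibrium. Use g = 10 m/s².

F ≈ 299 N

Sum moments about the left end (the unknown pivot reaction has zero arm there).
Beam weight: 22 × 10 = 220 N down at 1.6 m → arm 1.6 m, τ = 220 × 1.6 = 352 N·m clockwise.
Load: 18 × 10 = 180 N down at 2.5 m → arm 2.5 m, τ = 180 × 2.5 = 450 N·m clockwise.
Box: 5.2 × 10 = 52 N down at 3 m → arm 3 m, τ = 52 × 3 = 156 N·m clockwise.
Net moment of the loads = 958 N·m clockwise.
The upward force F acts at the right end, arm 3.2 m, giving F × 3.2 counterclockwise.
Στ = 0 ⇒ F × 3.2 = 958 ⇒ F = 958 / 3.2 = 299 N.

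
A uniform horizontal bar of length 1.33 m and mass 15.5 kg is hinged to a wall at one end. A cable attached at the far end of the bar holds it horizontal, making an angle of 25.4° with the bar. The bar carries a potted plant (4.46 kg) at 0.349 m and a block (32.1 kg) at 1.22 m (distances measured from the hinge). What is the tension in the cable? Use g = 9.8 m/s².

Sum moments about the hinge (the unknown hinge reaction has zero arm there).
Beam weight: 15.5 × 9.8 = 151.9 N down at 0.665 m → arm 0.665 m, τ = 151.9 × 0.665 = 101 N·m clockwise.
Potted plant: 4.46 × 9.8 = 43.71 N down at 0.349 m → arm 0.349 m, τ = 43.71 × 0.349 = 15.25 N·m clockwise.
Block: 32.1 × 9.8 = 314.6 N down at 1.22 m → arm 1.22 m, τ = 314.6 × 1.22 = 383.8 N·m clockwise.
Total clockwise load moment = 500.1 N·m.
The cable tension T acts at 1.33 m; only its component perpendicular to the bar, T sinθ, produces torque. sin 25.4° = 0.4289.
Setting net torque to zero: T × 1.33 × 0.4289 = 500.1 → T = 500.1 / 0.5704 = 877 N.

T ≈ 877 N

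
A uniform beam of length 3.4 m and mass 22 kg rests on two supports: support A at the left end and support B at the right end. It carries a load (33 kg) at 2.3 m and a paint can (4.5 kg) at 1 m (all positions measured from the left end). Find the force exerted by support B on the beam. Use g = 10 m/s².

R_B ≈ 346 N

Sum moments about support A (its reaction then has zero moment arm).
Beam weight: 22 × 10 = 220 N down at 1.7 m → arm 1.7 m, τ = 220 × 1.7 = 374 N·m clockwise.
Load: 33 × 10 = 330 N down at 2.3 m → arm 2.3 m, τ = 330 × 2.3 = 759 N·m clockwise.
Paint can: 4.5 × 10 = 45 N down at 1 m → arm 1 m, τ = 45 × 1 = 45 N·m clockwise.
Net load moment about support A = 1178 N·m clockwise.
Reaction R at support B is upward at 3.4 m, arm 3.4 m → moment R × 3.4 counterclockwise.
Balancing moments: R × 3.4 = 1178, giving R = 346 N.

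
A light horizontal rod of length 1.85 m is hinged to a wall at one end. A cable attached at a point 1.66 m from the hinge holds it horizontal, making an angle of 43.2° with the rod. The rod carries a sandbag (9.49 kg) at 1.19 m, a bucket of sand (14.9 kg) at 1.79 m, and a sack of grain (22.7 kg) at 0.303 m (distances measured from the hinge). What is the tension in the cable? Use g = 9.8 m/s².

T ≈ 387 N

Take moments about the hinge.
Sandbag: 9.49 × 9.8 = 93 N down at 1.19 m → arm 1.19 m, τ = 93 × 1.19 = 110.7 N·m clockwise.
Bucket of sand: 14.9 × 9.8 = 146 N down at 1.79 m → arm 1.79 m, τ = 146 × 1.79 = 261.3 N·m clockwise.
Sack of grain: 22.7 × 9.8 = 222.5 N down at 0.303 m → arm 0.303 m, τ = 222.5 × 0.303 = 67.42 N·m clockwise.
Total clockwise load moment = 439.4 N·m.
The cable tension T acts at 1.66 m; only its component perpendicular to the rod, T sinθ, produces torque. sin 43.2° = 0.6845.
For rotational equilibrium, T × 1.66 × 0.6845 = 439.4, so T = 439.4 / 1.136 = 387 N.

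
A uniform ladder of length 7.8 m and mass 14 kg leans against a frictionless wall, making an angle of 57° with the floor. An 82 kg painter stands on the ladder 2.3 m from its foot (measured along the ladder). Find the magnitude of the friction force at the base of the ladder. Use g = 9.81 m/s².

f ≈ 199 N

About the foot of the ladder:
Ladder weight 14×9.81 = 137.3 N acts at 3.9 m along the ladder; its horizontal arm is 3.9·cos57° = 2.124 m → τ = 291.6 N·m clockwise.
Painter: 82×9.81 = 804.4 N at 2.3 m → arm 1.253 m → τ = 1008 N·m clockwise.
Wall normal N acts horizontally at the top; its moment arm is the height L sinθ = 7.8·sin57° = 6.542 m, counterclockwise.
Setting net torque to zero: N × 6.542 = 1300 → N = 199 N.
ΣFx = 0: friction at the foot balances the wall's push, so f = N_wall = 199 N.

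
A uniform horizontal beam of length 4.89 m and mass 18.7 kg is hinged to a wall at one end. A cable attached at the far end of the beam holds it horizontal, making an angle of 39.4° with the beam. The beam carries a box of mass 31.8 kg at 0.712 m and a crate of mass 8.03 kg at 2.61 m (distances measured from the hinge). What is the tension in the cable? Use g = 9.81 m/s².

T ≈ 282 N

About the hinge:
Beam weight: 18.7 × 9.81 = 183.4 N down at 2.445 m → arm 2.445 m, τ = 183.4 × 2.445 = 448.4 N·m clockwise.
Box: 31.8 × 9.81 = 312 N down at 0.712 m → arm 0.712 m, τ = 312 × 0.712 = 222.1 N·m clockwise.
Crate: 8.03 × 9.81 = 78.77 N down at 2.61 m → arm 2.61 m, τ = 78.77 × 2.61 = 205.6 N·m clockwise.
Total clockwise load moment = 876.1 N·m.
The cable tension T acts at 4.89 m; only its component perpendicular to the beam, T sinθ, produces torque. sin 39.4° = 0.6347.
Setting net torque to zero: T × 4.89 × 0.6347 = 876.1 → T = 876.1 / 3.104 = 282 N.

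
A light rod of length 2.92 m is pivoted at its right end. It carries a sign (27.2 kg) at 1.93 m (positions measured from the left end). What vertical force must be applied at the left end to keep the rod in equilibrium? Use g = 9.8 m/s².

Choose the right end as the axis so the unknown pivot reaction has zero arm there.
Sign: 27.2 × 9.8 = 266.6 N down at 1.93 m → arm 0.99 m, τ = 266.6 × 0.99 = 263.9 N·m counterclockwise.
Net moment of the loads = 263.9 N·m counterclockwise.
The upward force F acts at the left end, arm 2.92 m, giving F × 2.92 clockwise.
For rotational equilibrium, F × 2.92 = 263.9, so F = 263.9 / 2.92 = 90.4 N.

F ≈ 90.4 N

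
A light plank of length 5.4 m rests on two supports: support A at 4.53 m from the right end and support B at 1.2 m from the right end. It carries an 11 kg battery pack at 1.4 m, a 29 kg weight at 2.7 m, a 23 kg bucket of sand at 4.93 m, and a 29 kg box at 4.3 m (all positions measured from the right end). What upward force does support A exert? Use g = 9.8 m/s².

R_A ≈ 652 N

Choose support B as the axis so its reaction then has zero moment arm.
Battery pack: 11 × 9.8 = 107.8 N down at 1.4 m → arm 0.2 m, τ = 107.8 × 0.2 = 21.56 N·m counterclockwise.
Weight: 29 × 9.8 = 284.2 N down at 2.7 m → arm 1.5 m, τ = 284.2 × 1.5 = 426.3 N·m counterclockwise.
Bucket of sand: 23 × 9.8 = 225.4 N down at 4.93 m → arm 3.73 m, τ = 225.4 × 3.73 = 840.7 N·m counterclockwise.
Box: 29 × 9.8 = 284.2 N down at 4.3 m → arm 3.1 m, τ = 284.2 × 3.1 = 881 N·m counterclockwise.
Net load moment about support B = 2170 N·m counterclockwise.
Reaction R at support A is upward at 4.53 m, arm 3.33 m → moment R × 3.33 clockwise.
Balancing moments: R × 3.33 = 2170, giving R = 652 N.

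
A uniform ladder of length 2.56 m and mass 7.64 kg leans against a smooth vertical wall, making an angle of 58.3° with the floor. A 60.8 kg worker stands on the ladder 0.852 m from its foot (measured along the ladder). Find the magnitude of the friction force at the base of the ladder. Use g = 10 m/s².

f ≈ 149 N

Take moments about the foot of the ladder.
Ladder weight 7.64×10 = 76.4 N acts at 1.28 m along the ladder; its horizontal arm is 1.28·cos58.3° = 0.6726 m → τ = 51.39 N·m clockwise.
Worker: 60.8×10 = 608 N at 0.852 m → arm 0.4477 m → τ = 272.2 N·m clockwise.
Wall normal N acts horizontally at the top; its moment arm is the height L sinθ = 2.56·sin58.3° = 2.178 m, counterclockwise.
Balancing moments: N × 2.178 = 323.6, giving N = 149 N.
ΣFx = 0: friction at the foot balances the wall's push, so f = N_wall = 149 N.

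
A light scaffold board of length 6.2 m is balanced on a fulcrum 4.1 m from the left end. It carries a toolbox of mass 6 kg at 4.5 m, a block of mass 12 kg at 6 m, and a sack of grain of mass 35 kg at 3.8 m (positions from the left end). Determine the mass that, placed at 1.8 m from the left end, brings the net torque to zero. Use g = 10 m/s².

m ≈ 6.39 kg

Take moments about the fulcrum (at 4.1 m from the left end).
Toolbox: 6 × 10 = 60 N down at 4.5 m → arm 0.4 m, τ = 60 × 0.4 = 24 N·m clockwise.
Block: 12 × 10 = 120 N down at 6 m → arm 1.9 m, τ = 120 × 1.9 = 228 N·m clockwise.
Sack of grain: 35 × 10 = 350 N down at 3.8 m → arm 0.3 m, τ = 350 × 0.3 = 105 N·m counterclockwise.
Net moment of known loads = 147 N·m clockwise.
An unknown mass m at 1.8 m has arm 2.3 m; its moment is m·g·2.3 counterclockwise.
Setting net torque to zero: m × 10 × 2.3 = 147 → m = 147 / (10 × 2.3) = 6.39 kg.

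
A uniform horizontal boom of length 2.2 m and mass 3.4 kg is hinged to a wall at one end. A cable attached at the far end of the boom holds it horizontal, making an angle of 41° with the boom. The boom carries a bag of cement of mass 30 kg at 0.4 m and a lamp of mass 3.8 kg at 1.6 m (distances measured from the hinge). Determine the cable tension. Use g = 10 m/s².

T ≈ 151 N

Sum moments about the hinge (the unknown hinge reaction has zero arm there).
Beam weight: 3.4 × 10 = 34 N down at 1.1 m → arm 1.1 m, τ = 34 × 1.1 = 37.4 N·m clockwise.
Bag of cement: 30 × 10 = 300 N down at 0.4 m → arm 0.4 m, τ = 300 × 0.4 = 120 N·m clockwise.
Lamp: 3.8 × 10 = 38 N down at 1.6 m → arm 1.6 m, τ = 38 × 1.6 = 60.8 N·m clockwise.
Total clockwise load moment = 218.2 N·m.
The cable tension T acts at 2.2 m; only its component perpendicular to the boom, T sinθ, produces torque. sin 41° = 0.6561.
Στ = 0 ⇒ T × 2.2 × 0.6561 = 218.2 ⇒ T = 218.2 / 1.443 = 151 N.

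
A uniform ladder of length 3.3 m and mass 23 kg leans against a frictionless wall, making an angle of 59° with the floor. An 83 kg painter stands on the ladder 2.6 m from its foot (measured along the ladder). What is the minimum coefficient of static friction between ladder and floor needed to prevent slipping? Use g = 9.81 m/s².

Take moments about the foot of the ladder.
Ladder weight 23×9.81 = 225.6 N acts at 1.65 m along the ladder; its horizontal arm is 1.65·cos59° = 0.8498 m → τ = 191.7 N·m clockwise.
Painter: 83×9.81 = 814.2 N at 2.6 m → arm 1.339 m → τ = 1090 N·m clockwise.
Wall normal N acts horizontally at the top; its moment arm is the height L sinθ = 3.3·sin59° = 2.829 m, counterclockwise.
Setting net torque to zero: N × 2.829 = 1282 → N = 453.2 N.
ΣFx = 0 ⇒ f = N_wall = 453.2 N. ΣFy = 0 ⇒ N_floor = 1040 N.
μ_min = f / N_floor = 453.2 / 1040 = 0.436.

μ_min ≈ 0.436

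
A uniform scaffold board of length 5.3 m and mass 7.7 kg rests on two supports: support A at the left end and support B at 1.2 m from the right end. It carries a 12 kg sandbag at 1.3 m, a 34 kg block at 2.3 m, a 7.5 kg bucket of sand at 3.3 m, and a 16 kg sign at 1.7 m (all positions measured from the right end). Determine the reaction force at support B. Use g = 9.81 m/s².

R_B ≈ 581 N

Choose support A as the axis so its reaction then has zero moment arm.
Beam weight: 7.7 × 9.81 = 75.54 N down at 2.65 m → arm 2.65 m, τ = 75.54 × 2.65 = 200.2 N·m clockwise.
Sandbag: 12 × 9.81 = 117.7 N down at 1.3 m → arm 4 m, τ = 117.7 × 4 = 470.8 N·m clockwise.
Block: 34 × 9.81 = 333.5 N down at 2.3 m → arm 3 m, τ = 333.5 × 3 = 1000 N·m clockwise.
Bucket of sand: 7.5 × 9.81 = 73.58 N down at 3.3 m → arm 2 m, τ = 73.58 × 2 = 147.2 N·m clockwise.
Sign: 16 × 9.81 = 157 N down at 1.7 m → arm 3.6 m, τ = 157 × 3.6 = 565.2 N·m clockwise.
Net load moment about support A = 2383 N·m clockwise.
Reaction R at support B is upward at 1.2 m, arm 4.1 m → moment R × 4.1 counterclockwise.
Setting net torque to zero: R × 4.1 = 2383 → R = 581 N.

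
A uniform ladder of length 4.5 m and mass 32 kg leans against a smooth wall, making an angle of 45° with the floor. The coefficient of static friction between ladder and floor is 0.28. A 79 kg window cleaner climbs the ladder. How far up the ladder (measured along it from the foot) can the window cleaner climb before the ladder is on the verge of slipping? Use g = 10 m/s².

Take moments about the foot of the ladder.
Ladder weight 32×10 = 320 N acts at 2.25 m along the ladder; its horizontal arm is 2.25·cos45° = 1.591 m → τ = 509.1 N·m clockwise.
Window cleaner weight 79×10 = 790 N at distance d → arm d·cos45° → τ = 790·d·0.7071 clockwise.
Wall normal N at the top has arm L sinθ = 3.182 m counterclockwise, so Στ = 0 gives N·3.182 = 509.1 + 558.6·d.
ΣFy = 0 ⇒ N_floor = 1110 N, so the maximum friction is μ_s·N_floor = 0.28×1110 = 310.8 N. ΣFx = 0 ⇒ N_wall = f, so at the slipping point N = 310.8 N.
Substituting: 310.8×3.182 = 509.1 + 558.6·d ⇒ d = (989 − 509.1) / 558.6 = 0.859 m.

d ≈ 0.859 m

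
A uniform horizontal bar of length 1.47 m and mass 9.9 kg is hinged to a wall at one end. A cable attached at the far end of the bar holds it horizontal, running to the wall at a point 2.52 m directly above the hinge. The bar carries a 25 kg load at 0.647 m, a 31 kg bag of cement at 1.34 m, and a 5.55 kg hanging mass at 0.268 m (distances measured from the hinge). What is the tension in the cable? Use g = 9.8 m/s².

Taking torques about the hinge:
Beam weight: 9.9 × 9.8 = 97.02 N down at 0.735 m → arm 0.735 m, τ = 97.02 × 0.735 = 71.31 N·m clockwise.
Load: 25 × 9.8 = 245 N down at 0.647 m → arm 0.647 m, τ = 245 × 0.647 = 158.5 N·m clockwise.
Bag of cement: 31 × 9.8 = 303.8 N down at 1.34 m → arm 1.34 m, τ = 303.8 × 1.34 = 407.1 N·m clockwise.
Hanging mass: 5.55 × 9.8 = 54.39 N down at 0.268 m → arm 0.268 m, τ = 54.39 × 0.268 = 14.58 N·m clockwise.
Total clockwise load moment = 651.5 N·m.
The cable tension T acts at 1.47 m; only its component perpendicular to the bar, T sinθ, produces torque. sinθ = h/√(h²+d²) = 2.52/√(2.52²+1.47²) = 0.8638.
Στ = 0 ⇒ T × 1.47 × 0.8638 = 651.5 ⇒ T = 651.5 / 1.27 = 513 N.

T ≈ 513 N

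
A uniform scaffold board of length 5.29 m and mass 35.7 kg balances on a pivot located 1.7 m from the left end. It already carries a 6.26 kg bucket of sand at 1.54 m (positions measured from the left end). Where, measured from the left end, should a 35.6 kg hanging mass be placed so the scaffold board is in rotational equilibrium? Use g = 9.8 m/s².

x ≈ 0.78 m from the left end

Choose the pivot (at 1.7 m from the left end) as the axis so the support reaction has zero arm there.
Beam weight: 35.7 × 9.8 = 349.9 N down at 2.645 m → arm 0.945 m, τ = 349.9 × 0.945 = 330.7 N·m clockwise.
Bucket of sand: 6.26 × 9.8 = 61.35 N down at 1.54 m → arm 0.16 m, τ = 61.35 × 0.16 = 9.816 N·m counterclockwise.
Net moment of existing loads = 320.9 N·m clockwise.
The hanging mass weighs 35.6 × 9.8 = 348.9 N and must supply an equal counterclockwise moment, so its lever arm about the pivot is 320.9 / 348.9 = 0.92 m.
That puts it at 1.7 − 0.92 = 0.78 m from the left end.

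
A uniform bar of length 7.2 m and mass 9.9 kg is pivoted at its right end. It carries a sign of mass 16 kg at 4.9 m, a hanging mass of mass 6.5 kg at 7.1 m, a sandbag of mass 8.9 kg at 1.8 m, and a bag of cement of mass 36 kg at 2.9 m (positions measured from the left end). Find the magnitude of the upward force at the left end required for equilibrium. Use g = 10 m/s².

F ≈ 383 N

Taking torques about the right end:
Beam weight: 9.9 × 10 = 99 N down at 3.6 m → arm 3.6 m, τ = 99 × 3.6 = 356.4 N·m counterclockwise.
Sign: 16 × 10 = 160 N down at 4.9 m → arm 2.3 m, τ = 160 × 2.3 = 368 N·m counterclockwise.
Hanging mass: 6.5 × 10 = 65 N down at 7.1 m → arm 0.1 m, τ = 65 × 0.1 = 6.5 N·m counterclockwise.
Sandbag: 8.9 × 10 = 89 N down at 1.8 m → arm 5.4 m, τ = 89 × 5.4 = 480.6 N·m counterclockwise.
Bag of cement: 36 × 10 = 360 N down at 2.9 m → arm 4.3 m, τ = 360 × 4.3 = 1548 N·m counterclockwise.
Net moment of the loads = 2760 N·m counterclockwise.
The upward force F acts at the left end, arm 7.2 m, giving F × 7.2 clockwise.
Setting net torque to zero: F × 7.2 = 2760 → F = 2760 / 7.2 = 383 N.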